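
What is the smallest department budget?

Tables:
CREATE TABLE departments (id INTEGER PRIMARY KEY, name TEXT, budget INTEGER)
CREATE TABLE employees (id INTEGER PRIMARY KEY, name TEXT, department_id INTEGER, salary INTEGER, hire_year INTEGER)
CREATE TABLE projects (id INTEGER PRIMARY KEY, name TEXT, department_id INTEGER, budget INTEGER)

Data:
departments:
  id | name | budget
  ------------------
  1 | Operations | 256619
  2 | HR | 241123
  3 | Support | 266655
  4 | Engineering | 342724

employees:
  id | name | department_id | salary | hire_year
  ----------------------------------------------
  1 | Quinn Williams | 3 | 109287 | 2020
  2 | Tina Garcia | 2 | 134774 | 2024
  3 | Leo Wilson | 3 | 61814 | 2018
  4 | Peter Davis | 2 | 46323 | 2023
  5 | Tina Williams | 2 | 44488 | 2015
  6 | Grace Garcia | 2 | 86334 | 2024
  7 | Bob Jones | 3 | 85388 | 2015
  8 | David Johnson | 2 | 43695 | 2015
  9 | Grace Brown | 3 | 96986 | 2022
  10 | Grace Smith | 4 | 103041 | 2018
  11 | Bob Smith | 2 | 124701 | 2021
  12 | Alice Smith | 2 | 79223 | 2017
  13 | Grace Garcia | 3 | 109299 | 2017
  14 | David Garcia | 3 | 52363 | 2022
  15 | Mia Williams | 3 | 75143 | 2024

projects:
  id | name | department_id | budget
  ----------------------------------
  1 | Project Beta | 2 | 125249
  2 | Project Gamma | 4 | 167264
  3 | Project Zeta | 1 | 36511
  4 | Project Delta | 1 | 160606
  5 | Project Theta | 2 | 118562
SELECT MIN(budget) FROM departments

Execution result:
241123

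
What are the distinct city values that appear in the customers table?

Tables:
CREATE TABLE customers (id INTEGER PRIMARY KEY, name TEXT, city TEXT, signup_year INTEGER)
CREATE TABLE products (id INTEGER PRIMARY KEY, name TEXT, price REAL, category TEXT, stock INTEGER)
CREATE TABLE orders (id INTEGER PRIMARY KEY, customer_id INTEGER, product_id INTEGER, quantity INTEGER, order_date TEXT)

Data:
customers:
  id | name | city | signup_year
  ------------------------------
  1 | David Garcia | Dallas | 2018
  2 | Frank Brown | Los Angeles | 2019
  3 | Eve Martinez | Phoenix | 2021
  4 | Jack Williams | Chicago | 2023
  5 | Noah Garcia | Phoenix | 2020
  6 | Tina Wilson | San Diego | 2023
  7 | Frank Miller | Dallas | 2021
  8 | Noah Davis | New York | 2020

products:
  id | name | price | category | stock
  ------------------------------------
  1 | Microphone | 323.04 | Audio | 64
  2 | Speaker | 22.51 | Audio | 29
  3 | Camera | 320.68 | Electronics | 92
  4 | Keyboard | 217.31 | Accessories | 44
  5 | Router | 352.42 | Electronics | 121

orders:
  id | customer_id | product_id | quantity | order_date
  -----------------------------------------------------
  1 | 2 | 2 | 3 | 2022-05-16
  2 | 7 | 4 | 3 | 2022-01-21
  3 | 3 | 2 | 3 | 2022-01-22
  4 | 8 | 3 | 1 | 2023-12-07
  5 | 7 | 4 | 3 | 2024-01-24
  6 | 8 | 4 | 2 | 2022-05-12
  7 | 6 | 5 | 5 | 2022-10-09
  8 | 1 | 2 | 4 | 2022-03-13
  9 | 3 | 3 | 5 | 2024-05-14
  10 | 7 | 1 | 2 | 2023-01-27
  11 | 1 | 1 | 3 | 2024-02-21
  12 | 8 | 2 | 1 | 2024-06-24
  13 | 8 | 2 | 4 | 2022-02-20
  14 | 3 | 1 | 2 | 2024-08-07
SELECT DISTINCT city FROM customers

Execution result:
city
Dallas
Los Angeles
Phoenix
Chicago
San Diego
New York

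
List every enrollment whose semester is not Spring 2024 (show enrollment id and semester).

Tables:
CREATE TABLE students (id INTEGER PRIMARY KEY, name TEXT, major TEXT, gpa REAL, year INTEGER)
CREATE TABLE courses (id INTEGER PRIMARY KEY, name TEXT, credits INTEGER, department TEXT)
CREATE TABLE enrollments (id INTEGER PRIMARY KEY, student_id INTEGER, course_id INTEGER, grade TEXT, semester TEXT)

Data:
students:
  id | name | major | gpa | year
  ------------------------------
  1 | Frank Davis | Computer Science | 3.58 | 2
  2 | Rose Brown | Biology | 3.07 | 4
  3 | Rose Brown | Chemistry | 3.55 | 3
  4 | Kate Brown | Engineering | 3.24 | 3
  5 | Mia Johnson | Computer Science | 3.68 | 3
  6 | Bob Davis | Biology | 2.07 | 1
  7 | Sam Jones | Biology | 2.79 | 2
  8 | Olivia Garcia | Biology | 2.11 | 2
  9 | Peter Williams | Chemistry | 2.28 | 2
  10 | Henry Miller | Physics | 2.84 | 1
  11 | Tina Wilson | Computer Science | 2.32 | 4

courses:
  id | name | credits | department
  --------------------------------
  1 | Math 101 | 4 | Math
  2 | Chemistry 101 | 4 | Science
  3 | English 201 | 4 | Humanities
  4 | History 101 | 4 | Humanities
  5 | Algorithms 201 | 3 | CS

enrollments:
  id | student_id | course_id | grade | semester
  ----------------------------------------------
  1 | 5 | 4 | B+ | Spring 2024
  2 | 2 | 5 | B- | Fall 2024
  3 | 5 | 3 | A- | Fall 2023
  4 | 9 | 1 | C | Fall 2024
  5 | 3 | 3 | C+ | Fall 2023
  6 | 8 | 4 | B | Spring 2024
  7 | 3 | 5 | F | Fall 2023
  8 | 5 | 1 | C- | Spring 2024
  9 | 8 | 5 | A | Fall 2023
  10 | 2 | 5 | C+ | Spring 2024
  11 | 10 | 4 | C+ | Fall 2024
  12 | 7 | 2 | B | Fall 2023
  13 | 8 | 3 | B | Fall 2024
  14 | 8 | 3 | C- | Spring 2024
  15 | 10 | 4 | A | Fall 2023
SELECT id, semester FROM enrollments WHERE semester <> 'Spring 2024'

Execution result:
id | semester
2 | Fall 2024
3 | Fall 2023
4 | Fall 2024
5 | Fall 2023
7 | Fall 2023
9 | Fall 2023
11 | Fall 2024
12 | Fall 2023
13 | Fall 2024
15 | Fall 2023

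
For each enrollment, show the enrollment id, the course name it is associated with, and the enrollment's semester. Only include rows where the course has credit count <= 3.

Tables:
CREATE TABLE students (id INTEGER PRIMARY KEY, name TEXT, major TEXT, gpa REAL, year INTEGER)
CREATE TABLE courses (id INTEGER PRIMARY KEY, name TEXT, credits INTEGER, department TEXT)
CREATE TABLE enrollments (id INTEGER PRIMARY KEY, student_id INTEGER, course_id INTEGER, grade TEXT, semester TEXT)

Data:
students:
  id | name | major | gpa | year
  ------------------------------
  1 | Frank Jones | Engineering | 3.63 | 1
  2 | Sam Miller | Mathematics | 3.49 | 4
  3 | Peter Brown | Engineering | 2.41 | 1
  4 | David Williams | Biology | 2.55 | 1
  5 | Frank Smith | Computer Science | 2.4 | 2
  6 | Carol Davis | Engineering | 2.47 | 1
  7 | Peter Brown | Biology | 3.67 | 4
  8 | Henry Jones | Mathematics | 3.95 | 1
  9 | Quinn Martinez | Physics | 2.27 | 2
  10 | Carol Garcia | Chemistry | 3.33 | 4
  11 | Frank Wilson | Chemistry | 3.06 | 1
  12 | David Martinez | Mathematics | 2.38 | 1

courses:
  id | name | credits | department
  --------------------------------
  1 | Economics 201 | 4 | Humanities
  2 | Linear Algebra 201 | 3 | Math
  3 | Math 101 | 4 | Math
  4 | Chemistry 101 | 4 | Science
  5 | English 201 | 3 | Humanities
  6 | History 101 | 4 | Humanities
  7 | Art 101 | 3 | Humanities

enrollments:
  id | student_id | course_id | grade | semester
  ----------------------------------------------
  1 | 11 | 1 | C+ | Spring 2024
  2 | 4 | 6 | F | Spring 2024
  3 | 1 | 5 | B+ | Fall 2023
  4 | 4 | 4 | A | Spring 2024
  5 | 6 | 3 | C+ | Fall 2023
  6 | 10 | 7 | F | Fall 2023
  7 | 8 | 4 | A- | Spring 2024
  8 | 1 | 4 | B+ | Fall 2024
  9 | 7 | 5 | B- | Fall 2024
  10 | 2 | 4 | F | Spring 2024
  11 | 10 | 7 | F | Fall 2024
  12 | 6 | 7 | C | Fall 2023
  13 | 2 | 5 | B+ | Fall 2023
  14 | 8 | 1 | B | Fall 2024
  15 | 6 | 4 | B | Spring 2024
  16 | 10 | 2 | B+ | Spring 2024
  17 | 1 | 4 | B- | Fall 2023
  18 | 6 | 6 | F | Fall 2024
SELECT c.id, p.name AS course, c.semester FROM enrollments c JOIN courses p ON c.course_id = p.id WHERE p.credits <= 3

Execution result:
id | course | semester
3 | English 201 | Fall 2023
6 | Art 101 | Fall 2023
9 | English 201 | Fall 2024
11 | Art 101 | Fall 2024
12 | Art 101 | Fall 2023
13 | English 201 | Fall 2023
16 | Linear Algebra 201 | Spring 2024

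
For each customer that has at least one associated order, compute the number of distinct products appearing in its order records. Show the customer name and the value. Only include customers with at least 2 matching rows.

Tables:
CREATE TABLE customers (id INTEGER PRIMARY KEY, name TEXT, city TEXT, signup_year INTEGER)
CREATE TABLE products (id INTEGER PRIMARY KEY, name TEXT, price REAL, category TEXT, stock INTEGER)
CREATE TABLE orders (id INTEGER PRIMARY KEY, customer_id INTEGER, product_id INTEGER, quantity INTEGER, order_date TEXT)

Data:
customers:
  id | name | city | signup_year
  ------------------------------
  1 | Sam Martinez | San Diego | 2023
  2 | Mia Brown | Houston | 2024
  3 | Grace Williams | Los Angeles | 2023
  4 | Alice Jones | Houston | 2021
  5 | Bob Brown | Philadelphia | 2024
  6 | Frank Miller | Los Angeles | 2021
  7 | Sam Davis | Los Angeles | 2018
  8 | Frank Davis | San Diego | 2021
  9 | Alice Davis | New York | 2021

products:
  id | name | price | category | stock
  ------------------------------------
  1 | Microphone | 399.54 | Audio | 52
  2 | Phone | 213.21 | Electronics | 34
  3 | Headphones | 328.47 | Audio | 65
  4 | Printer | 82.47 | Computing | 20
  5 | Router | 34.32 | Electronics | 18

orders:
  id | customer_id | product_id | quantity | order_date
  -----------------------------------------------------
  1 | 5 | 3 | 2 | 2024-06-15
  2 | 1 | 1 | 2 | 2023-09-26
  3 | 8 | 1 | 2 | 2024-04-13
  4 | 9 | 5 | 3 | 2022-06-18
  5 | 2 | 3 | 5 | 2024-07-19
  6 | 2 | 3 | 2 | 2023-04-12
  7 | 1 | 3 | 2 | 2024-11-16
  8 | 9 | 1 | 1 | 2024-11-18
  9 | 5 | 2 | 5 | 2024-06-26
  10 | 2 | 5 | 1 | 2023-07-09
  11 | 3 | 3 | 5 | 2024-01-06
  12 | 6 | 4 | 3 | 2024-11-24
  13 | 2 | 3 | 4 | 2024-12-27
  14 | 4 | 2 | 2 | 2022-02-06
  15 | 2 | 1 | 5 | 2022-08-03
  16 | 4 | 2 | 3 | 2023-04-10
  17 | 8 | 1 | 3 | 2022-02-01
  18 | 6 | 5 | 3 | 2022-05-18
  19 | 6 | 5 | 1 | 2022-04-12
SELECT p.name, COUNT(DISTINCT c.product_id) AS distinct_product_count FROM orders c JOIN customers p ON c.customer_id = p.id GROUP BY p.id, p.name HAVING COUNT(*) >= 2

Execution result:
name | distinct_product_count
Sam Martinez | 2
Mia Brown | 3
Alice Jones | 1
Bob Brown | 2
Frank Miller | 2
Frank Davis | 1
Alice Davis | 2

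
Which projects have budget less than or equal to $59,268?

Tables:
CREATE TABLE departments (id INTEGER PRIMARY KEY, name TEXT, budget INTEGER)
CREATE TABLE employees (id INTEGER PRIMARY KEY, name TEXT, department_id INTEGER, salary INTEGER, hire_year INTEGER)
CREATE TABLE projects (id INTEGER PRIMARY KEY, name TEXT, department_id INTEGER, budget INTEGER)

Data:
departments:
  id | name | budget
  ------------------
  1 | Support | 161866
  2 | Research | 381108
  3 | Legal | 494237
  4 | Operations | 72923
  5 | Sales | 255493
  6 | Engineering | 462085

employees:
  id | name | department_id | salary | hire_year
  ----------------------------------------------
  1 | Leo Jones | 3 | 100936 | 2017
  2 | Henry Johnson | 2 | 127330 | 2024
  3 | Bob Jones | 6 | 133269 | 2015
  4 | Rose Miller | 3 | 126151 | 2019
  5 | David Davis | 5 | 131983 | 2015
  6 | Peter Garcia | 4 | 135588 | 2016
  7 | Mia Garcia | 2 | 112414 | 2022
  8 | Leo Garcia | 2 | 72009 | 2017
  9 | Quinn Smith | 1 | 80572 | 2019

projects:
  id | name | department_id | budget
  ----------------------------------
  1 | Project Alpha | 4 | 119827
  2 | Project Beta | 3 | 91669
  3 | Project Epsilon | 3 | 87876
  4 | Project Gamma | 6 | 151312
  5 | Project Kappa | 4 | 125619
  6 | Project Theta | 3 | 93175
SELECT name, budget FROM projects WHERE budget <= 59268

Execution result:
(no rows)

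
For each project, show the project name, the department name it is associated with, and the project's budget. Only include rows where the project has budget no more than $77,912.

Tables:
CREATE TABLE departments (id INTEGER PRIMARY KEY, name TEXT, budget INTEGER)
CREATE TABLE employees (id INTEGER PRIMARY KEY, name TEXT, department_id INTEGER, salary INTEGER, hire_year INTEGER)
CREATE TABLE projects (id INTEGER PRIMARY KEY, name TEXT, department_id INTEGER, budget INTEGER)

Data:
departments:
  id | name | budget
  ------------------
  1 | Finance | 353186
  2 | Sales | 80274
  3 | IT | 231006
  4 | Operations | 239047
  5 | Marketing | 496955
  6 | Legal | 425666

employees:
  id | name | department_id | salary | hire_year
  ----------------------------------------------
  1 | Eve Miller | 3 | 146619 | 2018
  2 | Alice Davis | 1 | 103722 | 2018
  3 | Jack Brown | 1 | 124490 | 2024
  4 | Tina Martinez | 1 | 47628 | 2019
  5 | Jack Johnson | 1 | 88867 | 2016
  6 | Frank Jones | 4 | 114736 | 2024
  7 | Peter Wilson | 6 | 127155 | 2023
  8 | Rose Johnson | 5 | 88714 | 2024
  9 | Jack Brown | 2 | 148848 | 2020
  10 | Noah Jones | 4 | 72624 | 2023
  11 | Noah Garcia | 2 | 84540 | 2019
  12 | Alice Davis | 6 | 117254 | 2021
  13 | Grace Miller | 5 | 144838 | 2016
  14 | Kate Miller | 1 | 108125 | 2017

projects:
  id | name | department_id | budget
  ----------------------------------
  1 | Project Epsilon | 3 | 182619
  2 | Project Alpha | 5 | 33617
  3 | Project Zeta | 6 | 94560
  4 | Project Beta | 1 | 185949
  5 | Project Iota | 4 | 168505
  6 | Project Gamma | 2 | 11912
SELECT c.name, p.name AS department, c.budget FROM projects c JOIN departments p ON c.department_id = p.id WHERE c.budget <= 77912

Execution result:
name | department | budget
Project Alpha | Marketing | 33617
Project Gamma | Sales | 11912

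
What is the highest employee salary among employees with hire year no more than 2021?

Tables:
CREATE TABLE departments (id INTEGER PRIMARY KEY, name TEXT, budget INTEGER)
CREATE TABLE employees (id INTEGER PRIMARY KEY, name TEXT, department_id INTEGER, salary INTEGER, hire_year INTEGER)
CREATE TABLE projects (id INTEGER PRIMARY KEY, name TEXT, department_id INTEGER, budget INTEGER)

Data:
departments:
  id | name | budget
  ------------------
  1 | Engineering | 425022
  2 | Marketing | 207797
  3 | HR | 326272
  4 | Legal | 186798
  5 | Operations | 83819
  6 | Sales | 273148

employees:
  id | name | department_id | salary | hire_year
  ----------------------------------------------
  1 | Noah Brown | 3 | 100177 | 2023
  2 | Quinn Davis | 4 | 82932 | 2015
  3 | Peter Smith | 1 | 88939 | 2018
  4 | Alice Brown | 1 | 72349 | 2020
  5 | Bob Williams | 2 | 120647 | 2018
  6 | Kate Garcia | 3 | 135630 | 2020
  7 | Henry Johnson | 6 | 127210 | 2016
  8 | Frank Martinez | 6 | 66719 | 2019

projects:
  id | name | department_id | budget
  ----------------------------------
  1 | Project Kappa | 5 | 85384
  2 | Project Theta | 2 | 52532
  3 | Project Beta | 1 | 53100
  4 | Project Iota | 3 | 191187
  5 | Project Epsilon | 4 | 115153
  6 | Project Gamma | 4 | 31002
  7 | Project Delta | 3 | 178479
SELECT MAX(salary) FROM employees WHERE hire_year <= 2021

Execution result:
135630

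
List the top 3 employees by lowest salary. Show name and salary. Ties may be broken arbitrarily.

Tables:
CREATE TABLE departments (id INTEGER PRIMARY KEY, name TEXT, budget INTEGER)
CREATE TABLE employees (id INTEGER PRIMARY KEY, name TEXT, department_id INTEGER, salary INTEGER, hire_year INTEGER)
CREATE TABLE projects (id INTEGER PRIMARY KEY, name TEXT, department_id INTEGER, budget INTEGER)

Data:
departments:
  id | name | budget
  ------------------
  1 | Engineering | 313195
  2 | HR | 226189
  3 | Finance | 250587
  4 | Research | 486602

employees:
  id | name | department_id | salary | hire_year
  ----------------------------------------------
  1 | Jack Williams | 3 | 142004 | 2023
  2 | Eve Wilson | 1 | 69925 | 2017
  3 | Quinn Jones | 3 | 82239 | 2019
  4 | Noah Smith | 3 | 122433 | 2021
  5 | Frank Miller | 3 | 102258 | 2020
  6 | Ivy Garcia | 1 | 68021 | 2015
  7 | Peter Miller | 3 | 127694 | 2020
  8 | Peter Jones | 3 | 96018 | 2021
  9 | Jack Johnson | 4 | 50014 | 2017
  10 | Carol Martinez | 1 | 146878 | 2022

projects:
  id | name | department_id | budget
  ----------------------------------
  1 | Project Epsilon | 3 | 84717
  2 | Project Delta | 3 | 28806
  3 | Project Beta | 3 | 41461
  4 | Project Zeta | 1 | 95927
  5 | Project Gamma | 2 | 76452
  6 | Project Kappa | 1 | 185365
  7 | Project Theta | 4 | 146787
SELECT name, salary FROM employees ORDER BY salary ASC LIMIT 3

Execution result:
name | salary
Jack Johnson | 50014
Ivy Garcia | 68021
Eve Wilson | 69925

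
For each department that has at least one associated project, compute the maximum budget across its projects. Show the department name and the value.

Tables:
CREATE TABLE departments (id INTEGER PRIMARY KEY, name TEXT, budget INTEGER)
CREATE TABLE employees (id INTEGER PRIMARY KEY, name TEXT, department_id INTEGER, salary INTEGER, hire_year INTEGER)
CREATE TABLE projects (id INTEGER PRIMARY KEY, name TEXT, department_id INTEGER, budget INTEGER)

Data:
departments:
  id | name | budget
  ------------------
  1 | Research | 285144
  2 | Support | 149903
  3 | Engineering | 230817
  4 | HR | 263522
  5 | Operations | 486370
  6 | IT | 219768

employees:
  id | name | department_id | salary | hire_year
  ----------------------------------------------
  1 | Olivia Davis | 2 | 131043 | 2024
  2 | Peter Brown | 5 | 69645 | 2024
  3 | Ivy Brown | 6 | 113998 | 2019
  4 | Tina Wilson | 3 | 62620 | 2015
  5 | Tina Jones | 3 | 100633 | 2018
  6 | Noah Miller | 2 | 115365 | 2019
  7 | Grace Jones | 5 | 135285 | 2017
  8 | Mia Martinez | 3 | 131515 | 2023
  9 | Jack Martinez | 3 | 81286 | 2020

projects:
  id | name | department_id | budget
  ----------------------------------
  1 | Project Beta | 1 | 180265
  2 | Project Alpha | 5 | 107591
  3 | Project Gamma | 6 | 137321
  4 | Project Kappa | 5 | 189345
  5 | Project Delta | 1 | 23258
SELECT p.name, MAX(c.budget) AS max_budget FROM projects c JOIN departments p ON c.department_id = p.id GROUP BY p.id, p.name

Execution result:
name | max_budget
Research | 180265
Operations | 189345
IT | 137321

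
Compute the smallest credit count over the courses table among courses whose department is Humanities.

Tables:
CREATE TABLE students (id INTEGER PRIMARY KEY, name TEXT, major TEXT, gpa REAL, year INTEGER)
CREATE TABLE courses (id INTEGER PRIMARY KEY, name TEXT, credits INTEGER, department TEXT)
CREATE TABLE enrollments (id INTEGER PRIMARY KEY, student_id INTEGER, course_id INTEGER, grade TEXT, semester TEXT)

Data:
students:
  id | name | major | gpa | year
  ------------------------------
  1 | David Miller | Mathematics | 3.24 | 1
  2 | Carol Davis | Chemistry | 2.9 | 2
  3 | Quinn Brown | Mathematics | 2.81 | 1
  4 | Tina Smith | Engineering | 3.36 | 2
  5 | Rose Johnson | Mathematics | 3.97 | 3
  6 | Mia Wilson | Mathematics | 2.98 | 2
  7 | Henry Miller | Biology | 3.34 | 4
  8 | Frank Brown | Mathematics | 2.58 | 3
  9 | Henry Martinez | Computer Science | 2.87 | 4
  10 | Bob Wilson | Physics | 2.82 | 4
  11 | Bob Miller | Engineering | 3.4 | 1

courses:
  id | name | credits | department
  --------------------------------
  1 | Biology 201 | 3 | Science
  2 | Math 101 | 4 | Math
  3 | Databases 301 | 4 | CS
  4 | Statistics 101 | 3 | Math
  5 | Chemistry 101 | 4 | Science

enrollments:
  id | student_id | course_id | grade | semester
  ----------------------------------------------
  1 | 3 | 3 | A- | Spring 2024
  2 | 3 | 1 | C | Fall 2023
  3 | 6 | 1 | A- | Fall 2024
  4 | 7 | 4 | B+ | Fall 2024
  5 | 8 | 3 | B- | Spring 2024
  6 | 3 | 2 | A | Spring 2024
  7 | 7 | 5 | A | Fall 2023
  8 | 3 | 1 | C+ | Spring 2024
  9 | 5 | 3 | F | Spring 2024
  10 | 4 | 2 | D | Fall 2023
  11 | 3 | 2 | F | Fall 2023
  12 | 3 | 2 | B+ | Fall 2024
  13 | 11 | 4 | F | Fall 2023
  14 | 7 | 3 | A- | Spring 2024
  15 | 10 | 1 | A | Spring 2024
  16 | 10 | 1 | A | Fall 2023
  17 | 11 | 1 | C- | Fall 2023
SELECT MIN(credits) FROM courses WHERE department = 'Humanities'

Execution result:
NULL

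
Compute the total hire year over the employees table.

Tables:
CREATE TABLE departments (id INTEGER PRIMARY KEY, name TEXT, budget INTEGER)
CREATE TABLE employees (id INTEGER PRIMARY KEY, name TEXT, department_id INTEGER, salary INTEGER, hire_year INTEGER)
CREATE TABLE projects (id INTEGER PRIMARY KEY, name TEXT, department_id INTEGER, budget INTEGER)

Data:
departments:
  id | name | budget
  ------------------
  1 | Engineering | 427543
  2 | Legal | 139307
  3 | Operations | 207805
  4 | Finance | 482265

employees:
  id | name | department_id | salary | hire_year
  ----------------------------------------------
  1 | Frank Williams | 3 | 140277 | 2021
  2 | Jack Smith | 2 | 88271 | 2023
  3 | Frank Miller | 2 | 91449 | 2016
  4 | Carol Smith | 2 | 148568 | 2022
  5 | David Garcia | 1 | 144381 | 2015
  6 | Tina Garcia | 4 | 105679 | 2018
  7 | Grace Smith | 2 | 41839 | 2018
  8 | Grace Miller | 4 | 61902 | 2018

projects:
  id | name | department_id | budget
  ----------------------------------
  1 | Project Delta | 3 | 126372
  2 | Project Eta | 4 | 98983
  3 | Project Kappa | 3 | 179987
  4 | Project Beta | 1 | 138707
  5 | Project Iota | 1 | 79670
SELECT SUM(hire_year) FROM employees

Execution result:
16151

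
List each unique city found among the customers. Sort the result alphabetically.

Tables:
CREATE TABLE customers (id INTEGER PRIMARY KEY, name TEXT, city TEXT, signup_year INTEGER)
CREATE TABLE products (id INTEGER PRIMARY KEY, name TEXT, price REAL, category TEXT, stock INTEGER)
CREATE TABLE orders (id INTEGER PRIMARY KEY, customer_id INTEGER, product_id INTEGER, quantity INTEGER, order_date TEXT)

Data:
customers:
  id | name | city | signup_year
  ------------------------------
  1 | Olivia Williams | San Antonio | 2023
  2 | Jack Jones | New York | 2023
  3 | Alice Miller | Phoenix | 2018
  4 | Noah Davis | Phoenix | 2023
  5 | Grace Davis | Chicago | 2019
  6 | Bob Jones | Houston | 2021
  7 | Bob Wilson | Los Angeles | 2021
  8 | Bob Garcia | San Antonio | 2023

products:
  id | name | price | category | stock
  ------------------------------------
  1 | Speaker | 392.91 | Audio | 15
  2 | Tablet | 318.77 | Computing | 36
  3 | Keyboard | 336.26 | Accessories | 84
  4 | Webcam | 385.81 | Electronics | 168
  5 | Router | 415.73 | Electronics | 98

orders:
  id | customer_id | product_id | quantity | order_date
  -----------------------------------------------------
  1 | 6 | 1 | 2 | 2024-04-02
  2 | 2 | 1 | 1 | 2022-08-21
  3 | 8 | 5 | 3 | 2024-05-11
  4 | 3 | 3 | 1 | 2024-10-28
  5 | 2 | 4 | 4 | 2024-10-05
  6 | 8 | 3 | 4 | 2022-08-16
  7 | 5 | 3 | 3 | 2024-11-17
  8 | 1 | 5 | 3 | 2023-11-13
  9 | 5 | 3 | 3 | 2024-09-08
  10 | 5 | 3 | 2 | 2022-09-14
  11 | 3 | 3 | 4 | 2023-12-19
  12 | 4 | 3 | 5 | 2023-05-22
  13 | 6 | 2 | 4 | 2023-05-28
SELECT DISTINCT city FROM customers ORDER BY city

Execution result:
city
Chicago
Houston
Los Angeles
New York
Phoenix
San Antonio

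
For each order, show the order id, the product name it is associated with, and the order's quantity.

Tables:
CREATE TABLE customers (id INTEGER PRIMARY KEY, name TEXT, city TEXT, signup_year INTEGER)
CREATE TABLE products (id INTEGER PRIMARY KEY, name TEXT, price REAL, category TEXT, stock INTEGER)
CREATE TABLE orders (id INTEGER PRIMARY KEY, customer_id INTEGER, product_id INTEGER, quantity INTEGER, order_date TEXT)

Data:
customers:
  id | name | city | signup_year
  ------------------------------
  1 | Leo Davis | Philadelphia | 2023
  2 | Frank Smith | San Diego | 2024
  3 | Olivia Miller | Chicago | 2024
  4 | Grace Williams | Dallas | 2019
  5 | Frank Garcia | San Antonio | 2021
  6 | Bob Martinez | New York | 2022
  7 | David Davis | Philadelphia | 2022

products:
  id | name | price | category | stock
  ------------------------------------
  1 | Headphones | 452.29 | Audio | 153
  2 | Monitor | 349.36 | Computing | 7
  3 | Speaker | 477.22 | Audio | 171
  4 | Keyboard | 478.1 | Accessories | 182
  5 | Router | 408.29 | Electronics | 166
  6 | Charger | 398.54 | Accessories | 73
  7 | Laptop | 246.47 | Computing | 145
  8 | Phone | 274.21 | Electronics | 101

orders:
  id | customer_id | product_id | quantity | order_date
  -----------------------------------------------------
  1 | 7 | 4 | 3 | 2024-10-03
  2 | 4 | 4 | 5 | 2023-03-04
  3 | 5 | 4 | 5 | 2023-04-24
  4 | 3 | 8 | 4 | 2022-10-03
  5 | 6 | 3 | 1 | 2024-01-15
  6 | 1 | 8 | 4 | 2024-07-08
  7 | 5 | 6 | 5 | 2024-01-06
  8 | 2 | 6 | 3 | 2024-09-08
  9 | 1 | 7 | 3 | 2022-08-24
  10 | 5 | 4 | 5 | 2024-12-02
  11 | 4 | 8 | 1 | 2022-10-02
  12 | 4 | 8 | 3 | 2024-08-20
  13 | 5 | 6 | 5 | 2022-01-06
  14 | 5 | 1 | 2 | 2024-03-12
SELECT c.id, p.name AS product, c.quantity FROM orders c JOIN products p ON c.product_id = p.id

Execution result:
id | product | quantity
1 | Keyboard | 3
2 | Keyboard | 5
3 | Keyboard | 5
4 | Phone | 4
5 | Speaker | 1
6 | Phone | 4
7 | Charger | 5
8 | Charger | 3
9 | Laptop | 3
10 | Keyboard | 5
11 | Phone | 1
12 | Phone | 3
13 | Charger | 5
14 | Headphones | 2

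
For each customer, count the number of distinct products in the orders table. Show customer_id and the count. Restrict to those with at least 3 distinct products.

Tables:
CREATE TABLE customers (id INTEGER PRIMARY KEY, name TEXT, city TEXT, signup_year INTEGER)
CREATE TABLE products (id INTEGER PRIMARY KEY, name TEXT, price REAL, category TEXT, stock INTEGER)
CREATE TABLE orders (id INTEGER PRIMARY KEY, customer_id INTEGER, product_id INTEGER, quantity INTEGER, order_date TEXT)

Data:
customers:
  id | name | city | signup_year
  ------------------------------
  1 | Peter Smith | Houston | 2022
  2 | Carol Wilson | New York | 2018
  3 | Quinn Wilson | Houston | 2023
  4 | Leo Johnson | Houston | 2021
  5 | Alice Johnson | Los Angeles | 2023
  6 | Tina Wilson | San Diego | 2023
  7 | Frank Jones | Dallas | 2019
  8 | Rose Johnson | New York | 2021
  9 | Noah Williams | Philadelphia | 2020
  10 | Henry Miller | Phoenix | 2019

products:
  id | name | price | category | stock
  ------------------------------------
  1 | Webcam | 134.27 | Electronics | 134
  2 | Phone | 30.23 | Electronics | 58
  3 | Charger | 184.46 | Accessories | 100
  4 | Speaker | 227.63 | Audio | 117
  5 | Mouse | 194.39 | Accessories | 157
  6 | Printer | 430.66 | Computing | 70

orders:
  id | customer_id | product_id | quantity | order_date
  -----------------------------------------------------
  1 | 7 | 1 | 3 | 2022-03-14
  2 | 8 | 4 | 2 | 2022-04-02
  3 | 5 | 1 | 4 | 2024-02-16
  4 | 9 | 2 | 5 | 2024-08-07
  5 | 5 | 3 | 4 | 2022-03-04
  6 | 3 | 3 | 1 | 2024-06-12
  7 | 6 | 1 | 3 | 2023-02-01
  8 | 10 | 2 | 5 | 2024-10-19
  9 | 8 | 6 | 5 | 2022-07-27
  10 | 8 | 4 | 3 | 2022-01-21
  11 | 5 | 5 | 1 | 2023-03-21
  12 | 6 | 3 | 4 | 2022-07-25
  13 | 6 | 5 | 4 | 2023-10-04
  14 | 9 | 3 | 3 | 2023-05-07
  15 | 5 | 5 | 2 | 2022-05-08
SELECT customer_id, COUNT(DISTINCT product_id) AS distinct_product_count FROM orders GROUP BY customer_id HAVING COUNT(DISTINCT product_id) >= 3

Execution result:
customer_id | distinct_product_count
5 | 3
6 | 3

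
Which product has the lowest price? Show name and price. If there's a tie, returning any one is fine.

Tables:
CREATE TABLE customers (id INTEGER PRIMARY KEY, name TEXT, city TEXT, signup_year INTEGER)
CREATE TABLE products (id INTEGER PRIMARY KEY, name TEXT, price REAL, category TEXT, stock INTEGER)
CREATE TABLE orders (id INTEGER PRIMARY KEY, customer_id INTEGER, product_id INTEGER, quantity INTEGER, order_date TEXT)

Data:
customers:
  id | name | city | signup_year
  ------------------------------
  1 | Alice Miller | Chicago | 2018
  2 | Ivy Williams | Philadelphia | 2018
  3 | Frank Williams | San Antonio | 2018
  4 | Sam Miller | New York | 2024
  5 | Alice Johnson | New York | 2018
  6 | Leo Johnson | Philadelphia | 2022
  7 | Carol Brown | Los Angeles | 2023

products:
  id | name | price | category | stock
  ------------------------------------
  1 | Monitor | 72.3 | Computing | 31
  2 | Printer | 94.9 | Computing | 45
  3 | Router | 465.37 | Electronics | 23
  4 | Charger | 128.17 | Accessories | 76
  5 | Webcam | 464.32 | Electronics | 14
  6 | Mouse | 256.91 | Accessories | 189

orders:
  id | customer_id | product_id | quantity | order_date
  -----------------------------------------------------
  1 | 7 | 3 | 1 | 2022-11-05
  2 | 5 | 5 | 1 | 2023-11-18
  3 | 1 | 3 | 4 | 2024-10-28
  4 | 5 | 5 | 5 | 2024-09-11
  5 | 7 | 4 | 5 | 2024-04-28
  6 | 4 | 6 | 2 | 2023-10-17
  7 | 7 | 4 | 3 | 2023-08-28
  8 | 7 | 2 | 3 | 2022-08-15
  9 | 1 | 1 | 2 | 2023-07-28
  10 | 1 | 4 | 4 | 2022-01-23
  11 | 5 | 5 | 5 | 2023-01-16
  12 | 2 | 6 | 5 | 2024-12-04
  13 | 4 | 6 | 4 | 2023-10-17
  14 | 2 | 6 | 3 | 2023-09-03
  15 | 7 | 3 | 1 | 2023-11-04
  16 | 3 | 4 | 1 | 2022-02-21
SELECT name, price FROM products ORDER BY price ASC LIMIT 1

Execution result:
name | price
Monitor | 72.30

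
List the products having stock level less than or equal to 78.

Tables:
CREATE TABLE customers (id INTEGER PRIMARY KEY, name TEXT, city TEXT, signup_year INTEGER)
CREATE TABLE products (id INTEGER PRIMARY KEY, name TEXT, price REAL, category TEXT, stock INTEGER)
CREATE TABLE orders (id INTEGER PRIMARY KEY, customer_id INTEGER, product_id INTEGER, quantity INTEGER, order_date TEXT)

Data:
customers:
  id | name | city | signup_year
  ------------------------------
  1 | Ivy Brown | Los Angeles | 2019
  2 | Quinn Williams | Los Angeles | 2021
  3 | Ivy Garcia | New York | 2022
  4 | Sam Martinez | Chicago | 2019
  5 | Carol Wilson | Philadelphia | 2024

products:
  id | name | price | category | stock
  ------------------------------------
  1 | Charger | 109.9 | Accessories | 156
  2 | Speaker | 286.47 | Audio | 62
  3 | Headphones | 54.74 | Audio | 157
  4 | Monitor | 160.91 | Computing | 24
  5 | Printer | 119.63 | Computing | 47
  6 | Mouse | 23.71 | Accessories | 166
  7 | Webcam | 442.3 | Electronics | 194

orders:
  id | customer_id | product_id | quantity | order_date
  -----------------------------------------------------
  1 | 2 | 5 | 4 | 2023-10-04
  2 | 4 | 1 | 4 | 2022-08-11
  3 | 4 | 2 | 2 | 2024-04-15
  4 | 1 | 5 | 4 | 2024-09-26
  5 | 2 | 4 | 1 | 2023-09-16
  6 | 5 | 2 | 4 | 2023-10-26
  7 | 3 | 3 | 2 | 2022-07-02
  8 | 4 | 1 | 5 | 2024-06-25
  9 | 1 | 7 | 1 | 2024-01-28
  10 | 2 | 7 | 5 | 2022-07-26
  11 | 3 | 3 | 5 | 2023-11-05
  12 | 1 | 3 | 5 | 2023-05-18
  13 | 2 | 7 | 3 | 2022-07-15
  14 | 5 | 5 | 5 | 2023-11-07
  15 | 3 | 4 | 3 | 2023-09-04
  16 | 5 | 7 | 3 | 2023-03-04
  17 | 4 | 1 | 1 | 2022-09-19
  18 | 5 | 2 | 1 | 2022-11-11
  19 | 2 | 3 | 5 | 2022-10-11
SELECT name, stock FROM products WHERE stock <= 78

Execution result:
name | stock
Speaker | 62
Monitor | 24
Printer | 47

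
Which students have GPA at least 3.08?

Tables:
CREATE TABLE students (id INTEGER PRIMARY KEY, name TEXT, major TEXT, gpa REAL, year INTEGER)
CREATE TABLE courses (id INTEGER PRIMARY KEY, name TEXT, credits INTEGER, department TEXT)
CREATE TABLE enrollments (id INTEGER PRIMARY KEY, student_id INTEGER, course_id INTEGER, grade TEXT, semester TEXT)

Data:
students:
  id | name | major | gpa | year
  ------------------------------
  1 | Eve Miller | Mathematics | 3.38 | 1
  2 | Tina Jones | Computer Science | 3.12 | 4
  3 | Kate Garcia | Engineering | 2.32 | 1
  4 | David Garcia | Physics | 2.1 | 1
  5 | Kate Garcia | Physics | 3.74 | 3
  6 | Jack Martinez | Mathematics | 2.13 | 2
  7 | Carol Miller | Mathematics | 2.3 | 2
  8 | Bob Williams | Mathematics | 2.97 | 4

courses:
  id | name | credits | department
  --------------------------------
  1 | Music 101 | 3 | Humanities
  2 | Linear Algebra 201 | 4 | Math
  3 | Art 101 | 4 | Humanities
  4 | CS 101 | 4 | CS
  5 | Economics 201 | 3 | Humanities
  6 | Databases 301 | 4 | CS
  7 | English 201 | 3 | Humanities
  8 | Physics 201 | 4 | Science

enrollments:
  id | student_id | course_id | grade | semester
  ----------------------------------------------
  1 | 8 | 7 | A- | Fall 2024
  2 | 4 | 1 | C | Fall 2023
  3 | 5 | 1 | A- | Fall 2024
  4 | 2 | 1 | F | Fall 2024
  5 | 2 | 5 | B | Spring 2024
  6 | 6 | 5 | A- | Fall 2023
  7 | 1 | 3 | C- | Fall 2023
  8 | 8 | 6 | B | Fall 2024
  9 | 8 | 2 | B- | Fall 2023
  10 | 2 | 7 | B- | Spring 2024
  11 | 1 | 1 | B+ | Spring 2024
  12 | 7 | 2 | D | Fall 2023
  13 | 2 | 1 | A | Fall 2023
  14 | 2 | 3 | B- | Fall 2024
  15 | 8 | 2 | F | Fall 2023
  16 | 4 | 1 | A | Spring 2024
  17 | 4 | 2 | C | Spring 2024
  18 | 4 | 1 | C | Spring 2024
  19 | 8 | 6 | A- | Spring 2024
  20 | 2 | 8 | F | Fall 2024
SELECT name, gpa FROM students WHERE gpa >= 3.08

Execution result:
name | gpa
Eve Miller | 3.38
Tina Jones | 3.12
Kate Garcia | 3.74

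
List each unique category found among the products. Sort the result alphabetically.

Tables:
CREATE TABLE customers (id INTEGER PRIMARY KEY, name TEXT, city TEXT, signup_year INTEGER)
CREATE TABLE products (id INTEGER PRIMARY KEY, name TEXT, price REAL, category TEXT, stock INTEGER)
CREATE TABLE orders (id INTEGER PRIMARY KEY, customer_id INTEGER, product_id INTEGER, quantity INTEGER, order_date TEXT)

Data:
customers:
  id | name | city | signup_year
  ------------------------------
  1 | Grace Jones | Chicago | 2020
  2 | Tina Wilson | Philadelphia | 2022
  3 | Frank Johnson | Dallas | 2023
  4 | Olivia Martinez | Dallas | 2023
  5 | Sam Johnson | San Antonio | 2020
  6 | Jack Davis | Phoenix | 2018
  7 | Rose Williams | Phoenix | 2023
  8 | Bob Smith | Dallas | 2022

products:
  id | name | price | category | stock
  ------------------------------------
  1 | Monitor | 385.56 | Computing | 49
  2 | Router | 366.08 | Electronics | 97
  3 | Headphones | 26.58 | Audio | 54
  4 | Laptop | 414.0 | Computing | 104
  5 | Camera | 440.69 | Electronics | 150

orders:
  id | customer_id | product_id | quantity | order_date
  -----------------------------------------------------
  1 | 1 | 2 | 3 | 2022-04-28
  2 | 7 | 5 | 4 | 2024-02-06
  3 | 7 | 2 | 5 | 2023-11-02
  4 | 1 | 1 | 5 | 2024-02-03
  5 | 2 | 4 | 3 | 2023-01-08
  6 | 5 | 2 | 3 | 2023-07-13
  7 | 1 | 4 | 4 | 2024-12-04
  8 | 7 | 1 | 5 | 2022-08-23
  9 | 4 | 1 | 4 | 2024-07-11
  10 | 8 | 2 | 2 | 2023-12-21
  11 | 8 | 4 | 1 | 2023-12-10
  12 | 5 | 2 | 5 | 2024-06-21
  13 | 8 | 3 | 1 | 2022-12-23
SELECT DISTINCT category FROM products ORDER BY category

Execution result:
category
Audio
Computing
Electronics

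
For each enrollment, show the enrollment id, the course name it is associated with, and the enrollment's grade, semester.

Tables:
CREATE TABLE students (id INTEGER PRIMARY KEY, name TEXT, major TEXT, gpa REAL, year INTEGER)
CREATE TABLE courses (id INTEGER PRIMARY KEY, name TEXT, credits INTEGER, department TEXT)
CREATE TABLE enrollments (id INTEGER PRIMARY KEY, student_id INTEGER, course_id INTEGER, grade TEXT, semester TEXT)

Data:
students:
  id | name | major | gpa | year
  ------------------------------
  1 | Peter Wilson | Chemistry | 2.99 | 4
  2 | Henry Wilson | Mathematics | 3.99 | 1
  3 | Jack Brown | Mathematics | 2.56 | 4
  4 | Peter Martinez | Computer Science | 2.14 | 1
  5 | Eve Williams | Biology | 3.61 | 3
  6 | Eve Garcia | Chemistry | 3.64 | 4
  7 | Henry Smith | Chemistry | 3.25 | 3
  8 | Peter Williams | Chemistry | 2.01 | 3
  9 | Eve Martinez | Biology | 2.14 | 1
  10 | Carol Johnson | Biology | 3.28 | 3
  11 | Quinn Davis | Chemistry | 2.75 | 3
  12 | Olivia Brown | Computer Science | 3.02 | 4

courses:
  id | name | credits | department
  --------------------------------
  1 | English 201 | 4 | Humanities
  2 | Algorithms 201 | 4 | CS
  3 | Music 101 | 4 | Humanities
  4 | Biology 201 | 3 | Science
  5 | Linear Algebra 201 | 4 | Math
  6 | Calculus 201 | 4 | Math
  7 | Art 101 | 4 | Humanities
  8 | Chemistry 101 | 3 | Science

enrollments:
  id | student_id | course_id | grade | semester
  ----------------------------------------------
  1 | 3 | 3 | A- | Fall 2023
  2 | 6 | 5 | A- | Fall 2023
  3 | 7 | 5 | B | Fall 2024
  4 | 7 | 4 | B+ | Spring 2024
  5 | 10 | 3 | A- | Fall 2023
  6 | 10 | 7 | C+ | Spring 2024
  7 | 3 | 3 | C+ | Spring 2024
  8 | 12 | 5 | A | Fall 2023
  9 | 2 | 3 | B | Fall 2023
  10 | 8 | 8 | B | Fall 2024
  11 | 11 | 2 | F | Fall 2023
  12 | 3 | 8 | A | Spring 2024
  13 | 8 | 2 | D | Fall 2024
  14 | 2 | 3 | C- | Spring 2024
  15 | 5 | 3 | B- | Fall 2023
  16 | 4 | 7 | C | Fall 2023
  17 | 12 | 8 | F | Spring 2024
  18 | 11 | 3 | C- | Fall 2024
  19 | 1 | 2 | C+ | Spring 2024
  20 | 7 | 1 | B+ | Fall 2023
SELECT c.id, p.name AS course, c.grade, c.semester FROM enrollments c JOIN courses p ON c.course_id = p.id

Execution result:
id | course | grade | semester
1 | Music 101 | A- | Fall 2023
2 | Linear Algebra 201 | A- | Fall 2023
3 | Linear Algebra 201 | B | Fall 2024
4 | Biology 201 | B+ | Spring 2024
5 | Music 101 | A- | Fall 2023
6 | Art 101 | C+ | Spring 2024
7 | Music 101 | C+ | Spring 2024
8 | Linear Algebra 201 | A | Fall 2023
9 | Music 101 | B | Fall 2023
10 | Chemistry 101 | B | Fall 2024
11 | Algorithms 201 | F | Fall 2023
12 | Chemistry 101 | A | Spring 2024
13 | Algorithms 201 | D | Fall 2024
14 | Music 101 | C- | Spring 2024
15 | Music 101 | B- | Fall 2023
16 | Art 101 | C | Fall 2023
17 | Chemistry 101 | F | Spring 2024
18 | Music 101 | C- | Fall 2024
19 | Algorithms 201 | C+ | Spring 2024
20 | English 201 | B+ | Fall 2023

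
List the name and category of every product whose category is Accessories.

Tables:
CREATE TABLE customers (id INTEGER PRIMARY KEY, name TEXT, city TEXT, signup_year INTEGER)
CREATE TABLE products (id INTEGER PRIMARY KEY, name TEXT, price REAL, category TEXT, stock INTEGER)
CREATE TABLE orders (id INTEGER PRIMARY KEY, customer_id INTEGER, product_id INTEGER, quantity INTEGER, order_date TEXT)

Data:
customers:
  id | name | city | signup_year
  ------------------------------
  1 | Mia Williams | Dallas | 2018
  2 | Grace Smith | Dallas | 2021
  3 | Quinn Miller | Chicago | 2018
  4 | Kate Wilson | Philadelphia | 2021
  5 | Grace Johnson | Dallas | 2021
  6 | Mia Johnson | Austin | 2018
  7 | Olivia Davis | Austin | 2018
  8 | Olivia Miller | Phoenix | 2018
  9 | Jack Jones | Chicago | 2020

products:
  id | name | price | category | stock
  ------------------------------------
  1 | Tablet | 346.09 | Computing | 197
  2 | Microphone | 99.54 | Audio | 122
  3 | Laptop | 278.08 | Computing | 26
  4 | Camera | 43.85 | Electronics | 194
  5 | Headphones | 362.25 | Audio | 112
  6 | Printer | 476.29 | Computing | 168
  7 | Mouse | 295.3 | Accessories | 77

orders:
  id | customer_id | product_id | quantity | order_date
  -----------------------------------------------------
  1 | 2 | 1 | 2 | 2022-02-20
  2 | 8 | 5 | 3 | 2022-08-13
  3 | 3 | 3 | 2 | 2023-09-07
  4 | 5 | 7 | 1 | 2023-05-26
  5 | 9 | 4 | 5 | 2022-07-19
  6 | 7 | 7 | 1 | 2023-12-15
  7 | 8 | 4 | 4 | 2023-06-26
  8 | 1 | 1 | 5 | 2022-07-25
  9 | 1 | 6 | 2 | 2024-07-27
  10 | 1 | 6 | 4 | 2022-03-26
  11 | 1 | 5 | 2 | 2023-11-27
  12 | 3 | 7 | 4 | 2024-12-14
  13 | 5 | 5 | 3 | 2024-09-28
SELECT name, category FROM products WHERE category = 'Accessories'

Execution result:
name | category
Mouse | Accessories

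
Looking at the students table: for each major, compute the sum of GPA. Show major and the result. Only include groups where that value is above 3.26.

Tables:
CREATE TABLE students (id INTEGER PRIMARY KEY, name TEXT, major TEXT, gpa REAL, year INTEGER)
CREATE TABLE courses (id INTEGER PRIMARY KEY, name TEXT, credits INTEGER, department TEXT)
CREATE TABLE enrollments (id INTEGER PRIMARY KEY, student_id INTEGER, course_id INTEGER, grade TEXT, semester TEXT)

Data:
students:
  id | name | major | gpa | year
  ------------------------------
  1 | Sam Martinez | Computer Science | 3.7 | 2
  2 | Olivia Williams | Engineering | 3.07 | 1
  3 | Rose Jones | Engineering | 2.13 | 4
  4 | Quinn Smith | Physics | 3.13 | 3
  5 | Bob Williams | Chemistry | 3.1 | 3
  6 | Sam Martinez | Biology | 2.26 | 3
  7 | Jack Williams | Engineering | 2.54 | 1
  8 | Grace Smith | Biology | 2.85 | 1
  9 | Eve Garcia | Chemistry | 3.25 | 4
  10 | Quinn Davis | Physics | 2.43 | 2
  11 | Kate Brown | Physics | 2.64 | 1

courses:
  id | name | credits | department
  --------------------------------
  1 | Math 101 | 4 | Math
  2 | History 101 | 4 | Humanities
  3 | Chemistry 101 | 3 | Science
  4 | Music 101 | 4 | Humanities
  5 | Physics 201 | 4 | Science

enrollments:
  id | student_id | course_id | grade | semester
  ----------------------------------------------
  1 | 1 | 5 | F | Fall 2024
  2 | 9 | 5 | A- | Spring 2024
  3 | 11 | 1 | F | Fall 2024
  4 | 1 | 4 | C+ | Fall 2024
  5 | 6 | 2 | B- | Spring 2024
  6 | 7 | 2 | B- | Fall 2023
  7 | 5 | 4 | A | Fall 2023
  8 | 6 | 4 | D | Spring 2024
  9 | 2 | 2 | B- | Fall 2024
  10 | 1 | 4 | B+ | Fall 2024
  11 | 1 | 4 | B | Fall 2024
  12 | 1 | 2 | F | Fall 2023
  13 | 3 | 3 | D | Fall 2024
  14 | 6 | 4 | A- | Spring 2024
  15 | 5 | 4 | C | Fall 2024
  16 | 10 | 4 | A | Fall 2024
SELECT major, SUM(gpa) AS sum_gpa FROM students GROUP BY major HAVING SUM(gpa) > 3.26

Execution result:
major | sum_gpa
Biology | 5.11
Chemistry | 6.35
Computer Science | 3.70
Engineering | 7.74
Physics | 8.20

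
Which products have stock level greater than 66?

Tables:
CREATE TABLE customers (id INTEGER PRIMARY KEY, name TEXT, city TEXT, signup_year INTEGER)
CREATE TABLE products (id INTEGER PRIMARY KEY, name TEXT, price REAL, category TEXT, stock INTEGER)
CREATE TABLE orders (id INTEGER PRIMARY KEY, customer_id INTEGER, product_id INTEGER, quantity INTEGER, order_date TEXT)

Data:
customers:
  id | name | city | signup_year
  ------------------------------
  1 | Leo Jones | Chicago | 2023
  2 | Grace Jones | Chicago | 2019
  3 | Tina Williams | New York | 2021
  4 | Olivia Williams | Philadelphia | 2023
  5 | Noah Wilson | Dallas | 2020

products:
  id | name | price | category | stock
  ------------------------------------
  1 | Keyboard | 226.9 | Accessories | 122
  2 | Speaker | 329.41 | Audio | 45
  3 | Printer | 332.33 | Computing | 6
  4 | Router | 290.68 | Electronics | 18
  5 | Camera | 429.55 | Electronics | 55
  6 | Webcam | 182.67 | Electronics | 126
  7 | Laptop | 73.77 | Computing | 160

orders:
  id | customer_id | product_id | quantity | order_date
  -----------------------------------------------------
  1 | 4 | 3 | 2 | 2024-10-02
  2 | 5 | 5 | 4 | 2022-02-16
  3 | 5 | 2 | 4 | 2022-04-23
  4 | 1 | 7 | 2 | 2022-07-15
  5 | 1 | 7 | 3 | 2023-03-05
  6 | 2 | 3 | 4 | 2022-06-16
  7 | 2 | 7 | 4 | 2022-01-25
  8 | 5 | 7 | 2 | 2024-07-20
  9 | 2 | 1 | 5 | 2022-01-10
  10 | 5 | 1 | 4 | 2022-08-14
SELECT name, stock FROM products WHERE stock > 66

Execution result:
name | stock
Keyboard | 122
Webcam | 126
Laptop | 160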